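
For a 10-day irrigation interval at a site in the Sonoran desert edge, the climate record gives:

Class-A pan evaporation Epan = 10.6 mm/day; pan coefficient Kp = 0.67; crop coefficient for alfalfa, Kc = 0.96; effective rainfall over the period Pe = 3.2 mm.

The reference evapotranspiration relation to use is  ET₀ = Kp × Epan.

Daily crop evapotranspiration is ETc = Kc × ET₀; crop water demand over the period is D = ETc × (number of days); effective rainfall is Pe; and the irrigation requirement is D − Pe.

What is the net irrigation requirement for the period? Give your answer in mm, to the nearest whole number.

65 mm

ET₀ = 0.67 × 10.6 = 7.1020 mm/d
ETc = Kc × ET₀ = 0.96 × 7.1020 = 6.8179 mm/d
Crop demand D = ETc × 10 d = 6.8179 × 10 = 68.179 mm
D − Pe = 68.179 − 3.2 = 64.979 mm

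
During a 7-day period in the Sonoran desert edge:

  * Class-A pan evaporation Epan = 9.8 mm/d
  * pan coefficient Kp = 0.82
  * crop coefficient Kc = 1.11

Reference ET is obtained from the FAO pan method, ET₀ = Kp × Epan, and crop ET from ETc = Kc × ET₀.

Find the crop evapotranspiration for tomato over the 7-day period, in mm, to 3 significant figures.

62.4 mm

ET₀ = 0.82 × 9.8 = 8.0360 mm/d
ETc = Kc × ET₀ = 1.11 × 8.0360 = 8.9200 mm/d
Over 7 days: 8.9200 × 7 = 62.440 mm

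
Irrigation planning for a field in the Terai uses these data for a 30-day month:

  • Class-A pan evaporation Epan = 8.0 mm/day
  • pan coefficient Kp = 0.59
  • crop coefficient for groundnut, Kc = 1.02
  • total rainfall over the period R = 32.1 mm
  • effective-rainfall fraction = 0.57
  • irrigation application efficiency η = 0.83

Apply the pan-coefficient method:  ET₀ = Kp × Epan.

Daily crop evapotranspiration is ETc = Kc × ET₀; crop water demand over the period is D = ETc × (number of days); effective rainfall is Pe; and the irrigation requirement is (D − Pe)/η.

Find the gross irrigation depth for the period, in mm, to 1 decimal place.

ET₀ = 0.59 × 8.0 = 4.7200 mm/d
ETc = Kc × ET₀ = 1.02 × 4.7200 = 4.8144 mm/d
Crop demand D = ETc × 30 d = 4.8144 × 30 = 144.432 mm
Pe = 0.57 × 32.1 = 18.297 mm
D − Pe = 144.432 − 18.297 = 126.135 mm
Gross irrigation = 126.135 / 0.83 = 151.970 mm

152.0 mm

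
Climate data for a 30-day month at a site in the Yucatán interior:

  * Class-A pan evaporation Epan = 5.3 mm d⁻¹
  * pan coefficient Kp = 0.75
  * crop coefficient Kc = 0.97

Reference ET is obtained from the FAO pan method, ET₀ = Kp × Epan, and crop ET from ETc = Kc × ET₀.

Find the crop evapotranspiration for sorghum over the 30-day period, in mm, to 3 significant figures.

ET₀ = 0.75 × 5.3 = 3.9750 mm/d
ETc = Kc × ET₀ = 0.97 × 3.9750 = 3.8558 mm/d
Over 30 days: 3.8558 × 30 = 115.674 mm

116 mm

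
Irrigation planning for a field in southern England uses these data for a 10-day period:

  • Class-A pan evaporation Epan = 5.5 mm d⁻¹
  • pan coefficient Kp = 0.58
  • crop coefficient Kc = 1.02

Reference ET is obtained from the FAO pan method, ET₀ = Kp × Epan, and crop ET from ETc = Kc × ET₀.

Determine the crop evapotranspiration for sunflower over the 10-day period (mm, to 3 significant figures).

32.5 mm

ET₀ = 0.58 × 5.5 = 3.1900 mm/d
ETc = Kc × ET₀ = 1.02 × 3.1900 = 3.2538 mm/d
Over 10 days: 3.2538 × 10 = 32.538 mm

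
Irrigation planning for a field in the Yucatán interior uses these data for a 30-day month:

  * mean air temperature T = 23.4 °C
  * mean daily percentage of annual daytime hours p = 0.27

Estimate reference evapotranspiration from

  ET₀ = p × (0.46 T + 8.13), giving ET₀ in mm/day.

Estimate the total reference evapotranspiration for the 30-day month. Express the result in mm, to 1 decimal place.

ET₀ = 0.27 × (0.46 × 23.4 + 8.13) = 0.27 × 18.894 = 5.1014 mm/d
Monthly total = 5.1014 × 30 = 153.042 mm

153.0 mm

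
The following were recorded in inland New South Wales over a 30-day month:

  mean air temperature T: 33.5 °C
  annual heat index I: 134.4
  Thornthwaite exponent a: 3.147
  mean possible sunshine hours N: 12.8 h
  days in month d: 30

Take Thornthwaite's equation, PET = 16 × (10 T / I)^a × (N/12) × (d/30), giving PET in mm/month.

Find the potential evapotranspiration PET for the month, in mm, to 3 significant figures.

302 mm

10T/I = 10 × 33.5 / 134.4 = 2.4926
(10T/I)^a = 2.4926^3.147 = 17.7119
Uncorrected PET = 16 × 17.7119 = 283.390 mm
Correction = (N/12)(d/30) = (12.8/12)(30/30) = 1.0667
PET = 283.390 × 1.0667 = 302.292 mm/month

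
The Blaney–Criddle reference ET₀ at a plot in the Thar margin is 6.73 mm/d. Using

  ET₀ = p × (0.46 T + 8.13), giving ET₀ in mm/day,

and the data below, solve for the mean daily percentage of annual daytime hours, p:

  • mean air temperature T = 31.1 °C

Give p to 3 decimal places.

0.300

p = ET₀ / (0.46 T + 8.13) = 6.73 / (0.46 × 31.1 + 8.13) = 6.73 / 22.436 = 0.3000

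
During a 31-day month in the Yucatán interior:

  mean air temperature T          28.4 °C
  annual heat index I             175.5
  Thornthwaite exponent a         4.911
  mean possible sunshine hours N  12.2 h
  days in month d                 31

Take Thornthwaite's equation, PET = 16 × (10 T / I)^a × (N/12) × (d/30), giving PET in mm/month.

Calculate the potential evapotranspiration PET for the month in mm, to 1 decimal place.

10T/I = 10 × 28.4 / 175.5 = 1.6182
(10T/I)^a = 1.6182^4.911 = 10.6306
Uncorrected PET = 16 × 10.6306 = 170.090 mm
Correction = (N/12)(d/30) = (12.2/12)(31/30) = 1.0506
PET = 170.090 × 1.0506 = 178.697 mm/month

178.7 mm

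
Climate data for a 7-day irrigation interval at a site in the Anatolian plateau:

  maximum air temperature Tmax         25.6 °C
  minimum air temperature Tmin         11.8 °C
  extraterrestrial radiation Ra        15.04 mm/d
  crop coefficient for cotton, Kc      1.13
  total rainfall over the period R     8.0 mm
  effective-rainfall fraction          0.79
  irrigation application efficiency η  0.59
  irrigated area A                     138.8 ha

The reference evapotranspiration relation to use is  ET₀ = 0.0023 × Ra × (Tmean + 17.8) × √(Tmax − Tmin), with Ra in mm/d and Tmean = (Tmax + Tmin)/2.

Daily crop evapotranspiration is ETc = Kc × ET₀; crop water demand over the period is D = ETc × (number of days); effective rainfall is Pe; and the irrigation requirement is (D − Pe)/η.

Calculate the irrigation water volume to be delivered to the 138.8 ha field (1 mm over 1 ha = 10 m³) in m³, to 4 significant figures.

Tmean = (25.6 + 11.8)/2 = 18.70 °C
ET₀ = 0.0023 × 15.04 × (18.70 + 17.8) × √13.8 = 0.0023 × 15.04 × 36.50 × 3.7148 = 4.6903 mm/d
ETc = Kc × ET₀ = 1.13 × 4.6903 = 5.3000 mm/d
Crop demand D = ETc × 7 d = 5.3000 × 7 = 37.100 mm
Pe = 0.79 × 8.0 = 6.320 mm
D − Pe = 37.100 − 6.320 = 30.780 mm
Gross irrigation = 30.780 / 0.59 = 52.169 mm
Volume = 52.169 mm × 138.8 ha × 10 = 72410.6 m³

72410 m³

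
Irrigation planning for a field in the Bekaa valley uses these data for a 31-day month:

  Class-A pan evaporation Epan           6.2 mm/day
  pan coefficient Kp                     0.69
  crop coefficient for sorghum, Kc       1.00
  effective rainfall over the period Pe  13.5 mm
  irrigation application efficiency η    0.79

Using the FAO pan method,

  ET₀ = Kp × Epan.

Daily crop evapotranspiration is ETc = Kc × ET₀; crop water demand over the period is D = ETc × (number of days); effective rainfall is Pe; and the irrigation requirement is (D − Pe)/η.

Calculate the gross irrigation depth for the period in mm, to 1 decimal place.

ET₀ = 0.69 × 6.2 = 4.2780 mm/d
ETc = Kc × ET₀ = 1.00 × 4.2780 = 4.2780 mm/d
Crop demand D = ETc × 31 d = 4.2780 × 31 = 132.618 mm
D − Pe = 132.618 − 13.5 = 119.118 mm
Gross irrigation = 119.118 / 0.79 = 150.782 mm

150.8 mm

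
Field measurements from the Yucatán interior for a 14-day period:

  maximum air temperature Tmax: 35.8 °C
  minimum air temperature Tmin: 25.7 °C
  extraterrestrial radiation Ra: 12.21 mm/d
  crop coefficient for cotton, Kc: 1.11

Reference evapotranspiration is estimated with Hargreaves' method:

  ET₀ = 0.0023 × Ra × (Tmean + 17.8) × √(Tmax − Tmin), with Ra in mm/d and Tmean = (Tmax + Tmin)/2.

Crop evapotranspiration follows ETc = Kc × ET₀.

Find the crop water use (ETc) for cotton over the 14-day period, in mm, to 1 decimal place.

Tmean = (35.8 + 25.7)/2 = 30.75 °C
ET₀ = 0.0023 × 12.21 × (30.75 + 17.8) × √10.1 = 0.0023 × 12.21 × 48.55 × 3.1780 = 4.3330 mm/d
ETc = Kc × ET₀ = 1.11 × 4.3330 = 4.8096 mm/d
Over 14 days: 4.8096 × 14 = 67.334 mm

67.3 mm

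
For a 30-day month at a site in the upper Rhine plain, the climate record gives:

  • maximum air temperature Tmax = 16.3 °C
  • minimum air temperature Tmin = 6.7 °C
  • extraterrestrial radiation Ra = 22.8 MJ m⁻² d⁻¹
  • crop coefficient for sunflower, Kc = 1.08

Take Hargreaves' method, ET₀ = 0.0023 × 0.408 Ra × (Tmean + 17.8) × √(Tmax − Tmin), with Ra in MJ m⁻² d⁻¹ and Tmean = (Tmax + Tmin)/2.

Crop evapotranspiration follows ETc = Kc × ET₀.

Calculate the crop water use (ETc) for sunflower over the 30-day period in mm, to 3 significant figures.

Tmean = (16.3 + 6.7)/2 = 11.50 °C
0.408 Ra = 0.408 × 22.8 = 9.3024 mm/d equivalent
ET₀ = 0.0023 × 9.3024 × (11.50 + 17.8) × √9.6 = 0.0023 × 9.3024 × 29.30 × 3.0984 = 1.9424 mm/d
ETc = Kc × ET₀ = 1.08 × 1.9424 = 2.0978 mm/d
Over 30 days: 2.0978 × 30 = 62.934 mm

62.9 mm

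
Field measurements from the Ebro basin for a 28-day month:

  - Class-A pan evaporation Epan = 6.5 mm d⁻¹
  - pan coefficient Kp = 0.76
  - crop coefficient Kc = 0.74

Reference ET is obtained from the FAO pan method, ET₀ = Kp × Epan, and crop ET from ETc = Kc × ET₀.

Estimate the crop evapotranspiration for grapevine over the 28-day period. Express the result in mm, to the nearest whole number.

102 mm

ET₀ = 0.76 × 6.5 = 4.9400 mm/d
ETc = Kc × ET₀ = 0.74 × 4.9400 = 3.6556 mm/d
Over 28 days: 3.6556 × 28 = 102.357 mm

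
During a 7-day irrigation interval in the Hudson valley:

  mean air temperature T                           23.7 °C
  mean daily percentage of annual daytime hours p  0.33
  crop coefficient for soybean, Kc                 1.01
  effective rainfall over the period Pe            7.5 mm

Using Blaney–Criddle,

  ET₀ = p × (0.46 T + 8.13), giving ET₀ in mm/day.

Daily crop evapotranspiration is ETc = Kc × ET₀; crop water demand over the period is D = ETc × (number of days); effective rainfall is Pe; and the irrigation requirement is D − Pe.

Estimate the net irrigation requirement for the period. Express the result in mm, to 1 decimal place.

ET₀ = 0.33 × (0.46 × 23.7 + 8.13) = 0.33 × 19.032 = 6.2806 mm/d
ETc = Kc × ET₀ = 1.01 × 6.2806 = 6.3434 mm/d
Crop demand D = ETc × 7 d = 6.3434 × 7 = 44.404 mm
D − Pe = 44.404 − 7.5 = 36.904 mm

36.9 mm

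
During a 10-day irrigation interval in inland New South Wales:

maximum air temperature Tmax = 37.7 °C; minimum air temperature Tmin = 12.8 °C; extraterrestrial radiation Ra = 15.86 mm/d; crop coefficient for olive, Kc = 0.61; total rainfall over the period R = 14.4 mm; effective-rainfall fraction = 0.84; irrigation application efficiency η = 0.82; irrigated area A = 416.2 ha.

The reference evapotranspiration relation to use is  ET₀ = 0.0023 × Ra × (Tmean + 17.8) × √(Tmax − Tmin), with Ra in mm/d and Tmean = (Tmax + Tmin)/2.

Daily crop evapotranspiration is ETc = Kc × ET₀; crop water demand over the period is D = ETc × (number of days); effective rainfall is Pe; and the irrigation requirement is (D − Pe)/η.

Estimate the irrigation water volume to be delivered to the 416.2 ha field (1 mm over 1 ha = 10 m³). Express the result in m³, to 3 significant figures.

Tmean = (37.7 + 12.8)/2 = 25.25 °C
ET₀ = 0.0023 × 15.86 × (25.25 + 17.8) × √24.9 = 0.0023 × 15.86 × 43.05 × 4.9900 = 7.8362 mm/d
ETc = Kc × ET₀ = 0.61 × 7.8362 = 4.7801 mm/d
Crop demand D = ETc × 10 d = 4.7801 × 10 = 47.801 mm
Pe = 0.84 × 14.4 = 12.096 mm
D − Pe = 47.801 − 12.096 = 35.705 mm
Gross irrigation = 35.705 / 0.82 = 43.543 mm
Volume = 43.543 mm × 416.2 ha × 10 = 181226.0 m³

181000 m³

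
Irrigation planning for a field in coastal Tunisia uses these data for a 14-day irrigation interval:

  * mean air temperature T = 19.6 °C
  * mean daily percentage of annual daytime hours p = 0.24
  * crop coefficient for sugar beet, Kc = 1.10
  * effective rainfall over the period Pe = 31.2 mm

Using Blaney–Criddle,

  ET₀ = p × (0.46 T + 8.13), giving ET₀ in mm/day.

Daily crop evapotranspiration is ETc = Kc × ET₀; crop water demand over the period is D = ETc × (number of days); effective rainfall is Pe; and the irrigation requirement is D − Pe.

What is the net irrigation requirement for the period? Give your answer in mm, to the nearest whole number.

32 mm

ET₀ = 0.24 × (0.46 × 19.6 + 8.13) = 0.24 × 17.146 = 4.1150 mm/d
ETc = Kc × ET₀ = 1.10 × 4.1150 = 4.5265 mm/d
Crop demand D = ETc × 14 d = 4.5265 × 14 = 63.371 mm
D − Pe = 63.371 − 31.2 = 32.171 mm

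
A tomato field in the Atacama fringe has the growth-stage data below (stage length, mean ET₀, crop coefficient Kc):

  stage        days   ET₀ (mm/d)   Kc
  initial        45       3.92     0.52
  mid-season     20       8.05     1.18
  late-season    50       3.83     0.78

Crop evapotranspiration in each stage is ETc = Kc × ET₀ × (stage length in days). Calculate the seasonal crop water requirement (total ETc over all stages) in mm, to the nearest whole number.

431 mm

initial: 0.52 × 3.92 × 45 = 91.73 mm
mid-season: 1.18 × 8.05 × 20 = 189.98 mm
late-season: 0.78 × 3.83 × 50 = 149.37 mm
Seasonal total = 431.08 mm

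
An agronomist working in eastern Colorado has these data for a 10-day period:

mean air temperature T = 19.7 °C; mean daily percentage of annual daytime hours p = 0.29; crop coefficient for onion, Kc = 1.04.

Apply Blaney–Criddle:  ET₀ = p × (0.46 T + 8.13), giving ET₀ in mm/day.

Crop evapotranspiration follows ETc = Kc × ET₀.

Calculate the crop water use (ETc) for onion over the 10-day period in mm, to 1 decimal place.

51.9 mm

ET₀ = 0.29 × (0.46 × 19.7 + 8.13) = 0.29 × 17.192 = 4.9857 mm/d
ETc = Kc × ET₀ = 1.04 × 4.9857 = 5.1851 mm/d
Over 10 days: 5.1851 × 10 = 51.851 mm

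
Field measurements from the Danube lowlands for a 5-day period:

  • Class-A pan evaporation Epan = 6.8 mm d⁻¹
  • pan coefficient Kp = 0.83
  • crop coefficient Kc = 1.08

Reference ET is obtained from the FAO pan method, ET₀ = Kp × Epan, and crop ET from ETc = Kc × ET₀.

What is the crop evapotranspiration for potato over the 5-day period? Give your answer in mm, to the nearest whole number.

30 mm

ET₀ = 0.83 × 6.8 = 5.6440 mm/d
ETc = Kc × ET₀ = 1.08 × 5.6440 = 6.0955 mm/d
Over 5 days: 6.0955 × 5 = 30.478 mm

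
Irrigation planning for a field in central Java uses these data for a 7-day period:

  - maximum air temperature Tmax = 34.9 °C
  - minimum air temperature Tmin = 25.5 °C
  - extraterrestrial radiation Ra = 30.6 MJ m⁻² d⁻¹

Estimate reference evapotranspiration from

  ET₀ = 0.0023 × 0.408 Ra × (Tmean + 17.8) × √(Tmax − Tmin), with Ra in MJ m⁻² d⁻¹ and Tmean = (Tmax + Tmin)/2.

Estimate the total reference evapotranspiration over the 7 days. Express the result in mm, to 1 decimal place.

Tmean = (34.9 + 25.5)/2 = 30.20 °C
0.408 Ra = 0.408 × 30.6 = 12.4848 mm/d equivalent
ET₀ = 0.0023 × 12.4848 × (30.20 + 17.8) × √9.4 = 0.0023 × 12.4848 × 48.00 × 3.0659 = 4.2258 mm/d
Over 7 days: 4.2258 × 7 = 29.581 mm

29.6 mm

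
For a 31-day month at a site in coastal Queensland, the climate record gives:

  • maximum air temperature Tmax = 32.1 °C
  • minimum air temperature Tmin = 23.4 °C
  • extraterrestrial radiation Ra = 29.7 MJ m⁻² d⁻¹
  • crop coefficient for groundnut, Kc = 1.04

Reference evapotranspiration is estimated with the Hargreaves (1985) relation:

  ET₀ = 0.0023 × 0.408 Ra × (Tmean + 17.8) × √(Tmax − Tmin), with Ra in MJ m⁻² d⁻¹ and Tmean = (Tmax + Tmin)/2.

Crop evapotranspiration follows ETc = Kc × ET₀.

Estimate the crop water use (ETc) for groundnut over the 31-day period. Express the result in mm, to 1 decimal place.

120.7 mm

Tmean = (32.1 + 23.4)/2 = 27.75 °C
0.408 Ra = 0.408 × 29.7 = 12.1176 mm/d equivalent
ET₀ = 0.0023 × 12.1176 × (27.75 + 17.8) × √8.7 = 0.0023 × 12.1176 × 45.55 × 2.9496 = 3.7445 mm/d
ETc = Kc × ET₀ = 1.04 × 3.7445 = 3.8943 mm/d
Over 31 days: 3.8943 × 31 = 120.723 mm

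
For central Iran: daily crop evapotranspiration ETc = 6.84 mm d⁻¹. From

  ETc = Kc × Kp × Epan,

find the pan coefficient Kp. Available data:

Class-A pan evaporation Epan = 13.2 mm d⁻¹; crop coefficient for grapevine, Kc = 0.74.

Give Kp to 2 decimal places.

ETc = Kc × Kp × Epan  ⇒  Kp = ETc / (Kc × Epan)
Kp = 6.84 / (0.74 × 13.2) = 6.84 / 9.768 = 0.7002

0.70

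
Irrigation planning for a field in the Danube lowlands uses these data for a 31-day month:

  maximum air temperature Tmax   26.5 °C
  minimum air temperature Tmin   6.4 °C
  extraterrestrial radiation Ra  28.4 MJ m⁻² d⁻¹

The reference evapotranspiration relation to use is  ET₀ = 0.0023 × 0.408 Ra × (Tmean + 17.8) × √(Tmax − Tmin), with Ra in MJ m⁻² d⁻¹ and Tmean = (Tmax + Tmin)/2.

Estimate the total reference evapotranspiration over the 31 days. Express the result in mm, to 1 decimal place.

Tmean = (26.5 + 6.4)/2 = 16.45 °C
0.408 Ra = 0.408 × 28.4 = 11.5872 mm/d equivalent
ET₀ = 0.0023 × 11.5872 × (16.45 + 17.8) × √20.1 = 0.0023 × 11.5872 × 34.25 × 4.4833 = 4.0923 mm/d
Over 31 days: 4.0923 × 31 = 126.861 mm

126.9 mm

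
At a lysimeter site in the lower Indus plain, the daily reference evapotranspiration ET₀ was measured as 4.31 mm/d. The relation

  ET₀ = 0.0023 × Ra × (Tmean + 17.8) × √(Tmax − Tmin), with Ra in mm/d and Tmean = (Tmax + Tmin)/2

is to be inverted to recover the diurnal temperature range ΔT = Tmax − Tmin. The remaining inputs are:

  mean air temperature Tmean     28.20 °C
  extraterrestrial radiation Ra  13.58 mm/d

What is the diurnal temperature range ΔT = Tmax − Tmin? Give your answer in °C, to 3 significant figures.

9.00 °C

√ΔT = ET₀ / [0.0023 × Ra × (Tmean+17.8)] = 4.31 / (0.0023 × 13.58 × 46.00) = 2.9998
ΔT = 2.9998² = 8.999 °C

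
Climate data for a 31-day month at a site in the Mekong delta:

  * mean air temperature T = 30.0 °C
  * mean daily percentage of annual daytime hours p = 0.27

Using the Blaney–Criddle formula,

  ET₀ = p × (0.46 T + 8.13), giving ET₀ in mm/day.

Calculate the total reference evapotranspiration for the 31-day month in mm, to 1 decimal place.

183.6 mm

ET₀ = 0.27 × (0.46 × 30.0 + 8.13) = 0.27 × 21.930 = 5.9211 mm/d
Monthly total = 5.9211 × 31 = 183.554 mm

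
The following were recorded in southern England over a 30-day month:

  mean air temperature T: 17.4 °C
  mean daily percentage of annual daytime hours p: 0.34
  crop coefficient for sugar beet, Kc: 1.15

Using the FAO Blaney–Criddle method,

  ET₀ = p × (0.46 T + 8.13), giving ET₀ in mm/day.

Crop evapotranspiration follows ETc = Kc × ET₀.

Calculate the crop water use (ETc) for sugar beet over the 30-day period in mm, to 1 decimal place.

189.3 mm

ET₀ = 0.34 × (0.46 × 17.4 + 8.13) = 0.34 × 16.134 = 5.4856 mm/d
ETc = Kc × ET₀ = 1.15 × 5.4856 = 6.3084 mm/d
Over 30 days: 6.3084 × 30 = 189.252 mm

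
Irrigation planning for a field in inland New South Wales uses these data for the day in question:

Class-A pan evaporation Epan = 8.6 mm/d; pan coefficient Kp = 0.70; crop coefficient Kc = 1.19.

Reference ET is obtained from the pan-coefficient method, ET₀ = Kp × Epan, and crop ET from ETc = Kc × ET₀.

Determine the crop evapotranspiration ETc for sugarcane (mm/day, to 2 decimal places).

7.16 mm/day

ET₀ = 0.70 × 8.6 = 6.0200 mm/d
ETc = Kc × ET₀ = 1.19 × 6.0200 = 7.1638 mm/d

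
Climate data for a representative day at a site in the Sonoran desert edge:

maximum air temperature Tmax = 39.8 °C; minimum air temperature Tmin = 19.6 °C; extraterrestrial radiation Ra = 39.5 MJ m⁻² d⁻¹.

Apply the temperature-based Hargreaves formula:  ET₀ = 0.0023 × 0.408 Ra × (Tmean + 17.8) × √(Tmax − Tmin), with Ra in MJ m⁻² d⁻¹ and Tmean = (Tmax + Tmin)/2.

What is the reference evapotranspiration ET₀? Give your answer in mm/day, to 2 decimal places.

Tmean = (39.8 + 19.6)/2 = 29.70 °C
0.408 Ra = 0.408 × 39.5 = 16.1160 mm/d equivalent
ET₀ = 0.0023 × 16.1160 × (29.70 + 17.8) × √20.2 = 0.0023 × 16.1160 × 47.50 × 4.4944 = 7.9132 mm/d

7.91 mm/day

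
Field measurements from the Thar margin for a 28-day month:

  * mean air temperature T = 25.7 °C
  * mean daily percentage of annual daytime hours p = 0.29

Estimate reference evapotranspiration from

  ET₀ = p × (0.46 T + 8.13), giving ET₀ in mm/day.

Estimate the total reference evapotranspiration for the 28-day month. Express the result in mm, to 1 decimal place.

162.0 mm

ET₀ = 0.29 × (0.46 × 25.7 + 8.13) = 0.29 × 19.952 = 5.7861 mm/d
Monthly total = 5.7861 × 28 = 162.011 mm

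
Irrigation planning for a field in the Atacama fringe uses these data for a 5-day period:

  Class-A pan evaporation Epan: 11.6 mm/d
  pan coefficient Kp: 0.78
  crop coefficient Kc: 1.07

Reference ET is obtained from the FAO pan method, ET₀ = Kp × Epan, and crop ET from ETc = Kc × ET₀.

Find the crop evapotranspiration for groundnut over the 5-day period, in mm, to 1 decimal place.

48.4 mm

ET₀ = 0.78 × 11.6 = 9.0480 mm/d
ETc = Kc × ET₀ = 1.07 × 9.0480 = 9.6814 mm/d
Over 5 days: 9.6814 × 5 = 48.407 mm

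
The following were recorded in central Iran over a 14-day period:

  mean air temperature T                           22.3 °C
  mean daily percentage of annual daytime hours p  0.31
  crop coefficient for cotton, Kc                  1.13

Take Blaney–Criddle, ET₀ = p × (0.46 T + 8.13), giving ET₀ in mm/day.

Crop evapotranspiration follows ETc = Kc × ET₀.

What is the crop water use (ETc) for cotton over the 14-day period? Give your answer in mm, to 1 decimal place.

90.2 mm

ET₀ = 0.31 × (0.46 × 22.3 + 8.13) = 0.31 × 18.388 = 5.7003 mm/d
ETc = Kc × ET₀ = 1.13 × 5.7003 = 6.4413 mm/d
Over 14 days: 6.4413 × 14 = 90.178 mm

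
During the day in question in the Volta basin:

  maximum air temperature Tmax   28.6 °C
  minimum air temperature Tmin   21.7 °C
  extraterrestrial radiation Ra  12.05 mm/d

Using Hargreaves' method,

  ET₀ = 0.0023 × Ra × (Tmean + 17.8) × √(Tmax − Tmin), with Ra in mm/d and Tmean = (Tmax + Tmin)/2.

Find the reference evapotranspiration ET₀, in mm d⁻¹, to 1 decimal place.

3.1 mm d⁻¹

Tmean = (28.6 + 21.7)/2 = 25.15 °C
ET₀ = 0.0023 × 12.05 × (25.15 + 17.8) × √6.9 = 0.0023 × 12.05 × 42.95 × 2.6268 = 3.1268 mm/d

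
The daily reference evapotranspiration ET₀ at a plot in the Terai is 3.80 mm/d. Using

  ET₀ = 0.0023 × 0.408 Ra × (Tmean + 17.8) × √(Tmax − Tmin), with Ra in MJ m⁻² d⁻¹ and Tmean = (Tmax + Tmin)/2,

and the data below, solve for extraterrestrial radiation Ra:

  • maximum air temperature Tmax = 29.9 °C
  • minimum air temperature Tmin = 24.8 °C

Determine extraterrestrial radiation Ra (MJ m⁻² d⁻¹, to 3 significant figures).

Tmean = (29.9+24.8)/2 = 27.35 °C; ΔT = 5.1
Ra = ET₀ / [0.0023 × 0.408 × (Tmean+17.8) × √ΔT]
   = 3.80 / (0.0023 × 0.408 × 45.15 × 2.2583) = 39.715 MJ m⁻² d⁻¹

39.7 MJ m⁻² d⁻¹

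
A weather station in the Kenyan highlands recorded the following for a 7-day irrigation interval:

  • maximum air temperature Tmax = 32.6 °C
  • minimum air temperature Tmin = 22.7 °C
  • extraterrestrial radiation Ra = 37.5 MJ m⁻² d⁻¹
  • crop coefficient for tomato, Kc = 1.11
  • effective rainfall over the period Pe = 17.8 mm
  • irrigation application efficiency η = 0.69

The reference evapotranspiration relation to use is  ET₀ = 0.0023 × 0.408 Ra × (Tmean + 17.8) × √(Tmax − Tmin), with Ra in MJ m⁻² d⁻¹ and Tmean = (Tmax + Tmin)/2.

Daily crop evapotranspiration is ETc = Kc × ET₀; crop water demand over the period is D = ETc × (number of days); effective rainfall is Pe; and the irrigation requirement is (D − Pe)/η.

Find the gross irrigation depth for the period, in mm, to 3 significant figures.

Tmean = (32.6 + 22.7)/2 = 27.65 °C
0.408 Ra = 0.408 × 37.5 = 15.3000 mm/d equivalent
ET₀ = 0.0023 × 15.3000 × (27.65 + 17.8) × √9.9 = 0.0023 × 15.3000 × 45.45 × 3.1464 = 5.0323 mm/d
ETc = Kc × ET₀ = 1.11 × 5.0323 = 5.5859 mm/d
Crop demand D = ETc × 7 d = 5.5859 × 7 = 39.101 mm
D − Pe = 39.101 − 17.8 = 21.301 mm
Gross irrigation = 21.301 / 0.69 = 30.871 mm

30.9 mm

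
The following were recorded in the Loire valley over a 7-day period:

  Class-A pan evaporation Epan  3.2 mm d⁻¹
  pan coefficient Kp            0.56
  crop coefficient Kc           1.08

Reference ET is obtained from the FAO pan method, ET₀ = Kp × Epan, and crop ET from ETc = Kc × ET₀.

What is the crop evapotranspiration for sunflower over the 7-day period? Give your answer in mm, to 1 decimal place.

13.5 mm

ET₀ = 0.56 × 3.2 = 1.7920 mm/d
ETc = Kc × ET₀ = 1.08 × 1.7920 = 1.9354 mm/d
Over 7 days: 1.9354 × 7 = 13.548 mm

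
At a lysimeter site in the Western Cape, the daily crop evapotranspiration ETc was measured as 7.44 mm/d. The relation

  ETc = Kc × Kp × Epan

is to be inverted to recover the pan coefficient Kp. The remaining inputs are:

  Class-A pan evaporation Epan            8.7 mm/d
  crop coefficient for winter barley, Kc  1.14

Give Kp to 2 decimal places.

ETc = Kc × Kp × Epan  ⇒  Kp = ETc / (Kc × Epan)
Kp = 7.44 / (1.14 × 8.7) = 7.44 / 9.918 = 0.7502

0.75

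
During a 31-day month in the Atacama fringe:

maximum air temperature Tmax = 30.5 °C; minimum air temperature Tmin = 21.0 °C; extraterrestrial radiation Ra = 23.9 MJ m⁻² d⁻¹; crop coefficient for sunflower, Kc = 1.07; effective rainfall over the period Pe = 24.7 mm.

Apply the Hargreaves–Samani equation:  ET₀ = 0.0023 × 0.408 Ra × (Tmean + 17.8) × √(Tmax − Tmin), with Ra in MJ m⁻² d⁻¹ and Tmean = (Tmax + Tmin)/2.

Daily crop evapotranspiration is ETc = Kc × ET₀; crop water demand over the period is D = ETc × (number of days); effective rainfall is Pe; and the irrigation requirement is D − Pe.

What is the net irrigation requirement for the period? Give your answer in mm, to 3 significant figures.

Tmean = (30.5 + 21.0)/2 = 25.75 °C
0.408 Ra = 0.408 × 23.9 = 9.7512 mm/d equivalent
ET₀ = 0.0023 × 9.7512 × (25.75 + 17.8) × √9.5 = 0.0023 × 9.7512 × 43.55 × 3.0822 = 3.0105 mm/d
ETc = Kc × ET₀ = 1.07 × 3.0105 = 3.2212 mm/d
Crop demand D = ETc × 31 d = 3.2212 × 31 = 99.857 mm
D − Pe = 99.857 − 24.7 = 75.157 mm

75.2 mm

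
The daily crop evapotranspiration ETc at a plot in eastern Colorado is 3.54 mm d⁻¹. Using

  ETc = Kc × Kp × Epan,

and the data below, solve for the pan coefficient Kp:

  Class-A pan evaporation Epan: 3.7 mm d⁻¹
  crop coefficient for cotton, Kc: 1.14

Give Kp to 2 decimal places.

ETc = Kc × Kp × Epan  ⇒  Kp = ETc / (Kc × Epan)
Kp = 3.54 / (1.14 × 3.7) = 3.54 / 4.218 = 0.8393

0.84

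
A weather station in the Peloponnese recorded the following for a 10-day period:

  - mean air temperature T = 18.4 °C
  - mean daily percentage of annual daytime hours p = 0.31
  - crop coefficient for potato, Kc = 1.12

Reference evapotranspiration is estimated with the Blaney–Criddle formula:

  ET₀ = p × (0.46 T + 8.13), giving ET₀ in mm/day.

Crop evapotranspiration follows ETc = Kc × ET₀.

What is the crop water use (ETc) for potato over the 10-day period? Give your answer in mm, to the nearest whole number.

ET₀ = 0.31 × (0.46 × 18.4 + 8.13) = 0.31 × 16.594 = 5.1441 mm/d
ETc = Kc × ET₀ = 1.12 × 5.1441 = 5.7614 mm/d
Over 10 days: 5.7614 × 10 = 57.614 mm

58 mm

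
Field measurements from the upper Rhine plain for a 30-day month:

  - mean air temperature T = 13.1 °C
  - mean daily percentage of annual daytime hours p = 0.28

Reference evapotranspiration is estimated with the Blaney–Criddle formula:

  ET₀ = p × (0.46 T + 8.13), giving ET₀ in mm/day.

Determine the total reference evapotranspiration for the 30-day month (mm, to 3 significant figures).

119 mm

ET₀ = 0.28 × (0.46 × 13.1 + 8.13) = 0.28 × 14.156 = 3.9637 mm/d
Monthly total = 3.9637 × 30 = 118.911 mm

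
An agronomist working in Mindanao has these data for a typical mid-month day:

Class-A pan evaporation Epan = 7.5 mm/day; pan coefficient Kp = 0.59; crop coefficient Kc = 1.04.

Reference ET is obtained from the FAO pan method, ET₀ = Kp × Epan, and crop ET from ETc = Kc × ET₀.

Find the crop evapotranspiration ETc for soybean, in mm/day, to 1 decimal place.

4.6 mm/day

ET₀ = 0.59 × 7.5 = 4.4250 mm/d
ETc = Kc × ET₀ = 1.04 × 4.4250 = 4.6020 mm/d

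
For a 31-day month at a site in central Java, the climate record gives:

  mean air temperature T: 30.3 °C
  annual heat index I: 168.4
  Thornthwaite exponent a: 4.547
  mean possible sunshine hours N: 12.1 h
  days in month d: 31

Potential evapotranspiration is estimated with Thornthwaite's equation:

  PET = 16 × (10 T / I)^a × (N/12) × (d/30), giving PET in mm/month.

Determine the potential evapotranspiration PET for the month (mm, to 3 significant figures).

10T/I = 10 × 30.3 / 168.4 = 1.7993
(10T/I)^a = 1.7993^4.547 = 14.4529
Uncorrected PET = 16 × 14.4529 = 231.246 mm
Correction = (N/12)(d/30) = (12.1/12)(31/30) = 1.0419
PET = 231.246 × 1.0419 = 240.935 mm/month

241 mm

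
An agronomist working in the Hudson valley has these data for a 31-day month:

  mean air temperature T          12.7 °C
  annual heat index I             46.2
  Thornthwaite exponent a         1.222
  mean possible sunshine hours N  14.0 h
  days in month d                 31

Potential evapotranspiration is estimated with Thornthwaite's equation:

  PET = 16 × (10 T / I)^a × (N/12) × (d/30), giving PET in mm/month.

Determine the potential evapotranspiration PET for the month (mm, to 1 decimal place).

66.4 mm

10T/I = 10 × 12.7 / 46.2 = 2.7489
(10T/I)^a = 2.7489^1.222 = 3.4407
Uncorrected PET = 16 × 3.4407 = 55.051 mm
Correction = (N/12)(d/30) = (14.0/12)(31/30) = 1.2056
PET = 55.051 × 1.2056 = 66.369 mm/month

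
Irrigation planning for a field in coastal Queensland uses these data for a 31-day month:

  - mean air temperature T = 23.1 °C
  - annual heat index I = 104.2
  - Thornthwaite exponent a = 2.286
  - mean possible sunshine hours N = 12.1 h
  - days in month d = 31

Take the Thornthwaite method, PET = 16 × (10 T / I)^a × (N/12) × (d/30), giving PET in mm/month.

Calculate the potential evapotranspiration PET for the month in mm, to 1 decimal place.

10T/I = 10 × 23.1 / 104.2 = 2.2169
(10T/I)^a = 2.2169^2.286 = 6.1713
Uncorrected PET = 16 × 6.1713 = 98.741 mm
Correction = (N/12)(d/30) = (12.1/12)(31/30) = 1.0419
PET = 98.741 × 1.0419 = 102.878 mm/month

102.9 mm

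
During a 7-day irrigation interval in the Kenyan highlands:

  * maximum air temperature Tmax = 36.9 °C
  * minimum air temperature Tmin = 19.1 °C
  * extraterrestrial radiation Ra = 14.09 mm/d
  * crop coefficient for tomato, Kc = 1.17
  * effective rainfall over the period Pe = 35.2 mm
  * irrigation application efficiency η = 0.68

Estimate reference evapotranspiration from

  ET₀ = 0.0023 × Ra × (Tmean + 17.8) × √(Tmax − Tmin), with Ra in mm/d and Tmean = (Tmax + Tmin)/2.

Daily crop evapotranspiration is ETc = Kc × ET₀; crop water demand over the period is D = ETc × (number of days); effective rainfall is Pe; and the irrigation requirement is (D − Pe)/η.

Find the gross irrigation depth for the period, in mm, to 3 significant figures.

Tmean = (36.9 + 19.1)/2 = 28.00 °C
ET₀ = 0.0023 × 14.09 × (28.00 + 17.8) × √17.8 = 0.0023 × 14.09 × 45.80 × 4.2190 = 6.2620 mm/d
ETc = Kc × ET₀ = 1.17 × 6.2620 = 7.3265 mm/d
Crop demand D = ETc × 7 d = 7.3265 × 7 = 51.286 mm
D − Pe = 51.286 − 35.2 = 16.086 mm
Gross irrigation = 16.086 / 0.68 = 23.656 mm

23.7 mm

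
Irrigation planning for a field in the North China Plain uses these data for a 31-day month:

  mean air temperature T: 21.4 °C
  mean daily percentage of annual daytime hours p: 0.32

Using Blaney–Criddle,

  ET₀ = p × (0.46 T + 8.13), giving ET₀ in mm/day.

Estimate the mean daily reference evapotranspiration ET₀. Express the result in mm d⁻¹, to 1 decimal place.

ET₀ = 0.32 × (0.46 × 21.4 + 8.13) = 0.32 × 17.974 = 5.7517 mm/d

5.8 mm d⁻¹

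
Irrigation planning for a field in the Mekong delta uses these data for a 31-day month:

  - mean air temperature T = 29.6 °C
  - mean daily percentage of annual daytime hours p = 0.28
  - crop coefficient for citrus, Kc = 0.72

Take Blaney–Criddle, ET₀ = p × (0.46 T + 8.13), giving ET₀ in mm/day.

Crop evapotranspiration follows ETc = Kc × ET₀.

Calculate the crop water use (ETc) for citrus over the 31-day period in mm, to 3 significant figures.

ET₀ = 0.28 × (0.46 × 29.6 + 8.13) = 0.28 × 21.746 = 6.0889 mm/d
ETc = Kc × ET₀ = 0.72 × 6.0889 = 4.3840 mm/d
Over 31 days: 4.3840 × 31 = 135.904 mm

136 mm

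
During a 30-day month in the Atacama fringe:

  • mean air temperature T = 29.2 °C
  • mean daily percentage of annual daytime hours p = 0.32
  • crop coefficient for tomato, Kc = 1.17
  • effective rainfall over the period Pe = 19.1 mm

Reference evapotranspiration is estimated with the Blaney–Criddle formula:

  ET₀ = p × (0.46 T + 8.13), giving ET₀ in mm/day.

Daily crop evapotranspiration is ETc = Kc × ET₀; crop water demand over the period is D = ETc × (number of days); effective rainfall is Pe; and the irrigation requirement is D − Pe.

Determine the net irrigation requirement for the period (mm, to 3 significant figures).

223 mm

ET₀ = 0.32 × (0.46 × 29.2 + 8.13) = 0.32 × 21.562 = 6.8998 mm/d
ETc = Kc × ET₀ = 1.17 × 6.8998 = 8.0728 mm/d
Crop demand D = ETc × 30 d = 8.0728 × 30 = 242.184 mm
D − Pe = 242.184 − 19.1 = 223.084 mm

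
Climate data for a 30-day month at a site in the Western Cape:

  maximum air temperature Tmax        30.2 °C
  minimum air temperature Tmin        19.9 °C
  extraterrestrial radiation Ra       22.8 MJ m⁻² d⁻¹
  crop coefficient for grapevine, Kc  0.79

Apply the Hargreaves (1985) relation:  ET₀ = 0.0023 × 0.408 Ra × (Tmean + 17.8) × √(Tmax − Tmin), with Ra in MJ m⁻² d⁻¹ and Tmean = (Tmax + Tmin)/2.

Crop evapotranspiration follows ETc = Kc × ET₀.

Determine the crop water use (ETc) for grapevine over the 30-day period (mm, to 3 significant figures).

Tmean = (30.2 + 19.9)/2 = 25.05 °C
0.408 Ra = 0.408 × 22.8 = 9.3024 mm/d equivalent
ET₀ = 0.0023 × 9.3024 × (25.05 + 17.8) × √10.3 = 0.0023 × 9.3024 × 42.85 × 3.2094 = 2.9424 mm/d
ETc = Kc × ET₀ = 0.79 × 2.9424 = 2.3245 mm/d
Over 30 days: 2.3245 × 30 = 69.735 mm

69.7 mm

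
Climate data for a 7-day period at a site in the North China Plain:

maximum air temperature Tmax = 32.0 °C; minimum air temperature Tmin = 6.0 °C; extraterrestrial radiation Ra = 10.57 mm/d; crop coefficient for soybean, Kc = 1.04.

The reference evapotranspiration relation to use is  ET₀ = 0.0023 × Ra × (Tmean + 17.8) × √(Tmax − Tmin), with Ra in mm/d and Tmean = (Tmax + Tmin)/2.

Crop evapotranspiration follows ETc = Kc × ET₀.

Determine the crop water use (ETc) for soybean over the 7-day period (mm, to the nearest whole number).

Tmean = (32.0 + 6.0)/2 = 19.00 °C
ET₀ = 0.0023 × 10.57 × (19.00 + 17.8) × √26.0 = 0.0023 × 10.57 × 36.80 × 5.0990 = 4.5618 mm/d
ETc = Kc × ET₀ = 1.04 × 4.5618 = 4.7443 mm/d
Over 7 days: 4.7443 × 7 = 33.210 mm

33 mm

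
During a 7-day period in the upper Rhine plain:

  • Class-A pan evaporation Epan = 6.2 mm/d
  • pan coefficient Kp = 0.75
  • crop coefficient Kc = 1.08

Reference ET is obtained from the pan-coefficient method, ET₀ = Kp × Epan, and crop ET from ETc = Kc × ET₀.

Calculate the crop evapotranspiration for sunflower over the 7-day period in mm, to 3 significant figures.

35.2 mm

ET₀ = 0.75 × 6.2 = 4.6500 mm/d
ETc = Kc × ET₀ = 1.08 × 4.6500 = 5.0220 mm/d
Over 7 days: 5.0220 × 7 = 35.154 mm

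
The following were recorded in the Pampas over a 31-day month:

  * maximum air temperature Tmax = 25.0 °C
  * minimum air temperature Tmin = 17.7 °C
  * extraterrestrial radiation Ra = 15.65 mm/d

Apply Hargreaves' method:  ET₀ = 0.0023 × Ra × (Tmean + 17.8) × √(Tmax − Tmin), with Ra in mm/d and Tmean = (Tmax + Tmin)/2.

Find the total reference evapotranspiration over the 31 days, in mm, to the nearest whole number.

118 mm

Tmean = (25.0 + 17.7)/2 = 21.35 °C
ET₀ = 0.0023 × 15.65 × (21.35 + 17.8) × √7.3 = 0.0023 × 15.65 × 39.15 × 2.7019 = 3.8075 mm/d
Over 31 days: 3.8075 × 31 = 118.033 mm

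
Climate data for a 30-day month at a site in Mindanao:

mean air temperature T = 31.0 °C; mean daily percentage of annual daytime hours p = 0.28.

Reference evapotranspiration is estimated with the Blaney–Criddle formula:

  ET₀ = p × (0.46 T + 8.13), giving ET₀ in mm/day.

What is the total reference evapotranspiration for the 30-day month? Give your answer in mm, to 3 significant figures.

ET₀ = 0.28 × (0.46 × 31.0 + 8.13) = 0.28 × 22.390 = 6.2692 mm/d
Monthly total = 6.2692 × 30 = 188.076 mm

188 mm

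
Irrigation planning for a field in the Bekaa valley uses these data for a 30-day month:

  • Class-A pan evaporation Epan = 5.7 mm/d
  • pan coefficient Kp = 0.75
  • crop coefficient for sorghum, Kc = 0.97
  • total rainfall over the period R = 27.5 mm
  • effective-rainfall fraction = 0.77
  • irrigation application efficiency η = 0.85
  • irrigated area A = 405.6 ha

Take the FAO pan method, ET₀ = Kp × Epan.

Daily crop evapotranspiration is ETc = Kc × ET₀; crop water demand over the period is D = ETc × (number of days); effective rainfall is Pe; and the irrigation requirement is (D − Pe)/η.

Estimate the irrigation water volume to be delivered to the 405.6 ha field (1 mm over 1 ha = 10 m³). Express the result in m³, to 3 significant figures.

493000 m³

ET₀ = 0.75 × 5.7 = 4.2750 mm/d
ETc = Kc × ET₀ = 0.97 × 4.2750 = 4.1468 mm/d
Crop demand D = ETc × 30 d = 4.1468 × 30 = 124.404 mm
Pe = 0.77 × 27.5 = 21.175 mm
D − Pe = 124.404 − 21.175 = 103.229 mm
Gross irrigation = 103.229 / 0.85 = 121.446 mm
Volume = 121.446 mm × 405.6 ha × 10 = 492585.0 m³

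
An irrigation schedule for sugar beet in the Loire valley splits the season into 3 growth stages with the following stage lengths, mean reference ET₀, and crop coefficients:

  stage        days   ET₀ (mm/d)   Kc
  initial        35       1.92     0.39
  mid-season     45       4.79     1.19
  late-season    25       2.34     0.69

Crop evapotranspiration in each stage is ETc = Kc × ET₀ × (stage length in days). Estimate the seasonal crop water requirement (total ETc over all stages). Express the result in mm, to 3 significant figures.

323 mm

initial: 0.39 × 1.92 × 35 = 26.21 mm
mid-season: 1.19 × 4.79 × 45 = 256.50 mm
late-season: 0.69 × 2.34 × 25 = 40.37 mm
Seasonal total = 323.08 mm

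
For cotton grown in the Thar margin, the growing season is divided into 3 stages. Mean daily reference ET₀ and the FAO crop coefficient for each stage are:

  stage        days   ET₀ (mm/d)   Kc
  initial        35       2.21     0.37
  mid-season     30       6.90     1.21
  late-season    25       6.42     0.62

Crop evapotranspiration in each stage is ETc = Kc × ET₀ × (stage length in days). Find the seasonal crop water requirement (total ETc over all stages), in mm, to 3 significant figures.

initial: 0.37 × 2.21 × 35 = 28.62 mm
mid-season: 1.21 × 6.90 × 30 = 250.47 mm
late-season: 0.62 × 6.42 × 25 = 99.51 mm
Seasonal total = 378.60 mm

379 mm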